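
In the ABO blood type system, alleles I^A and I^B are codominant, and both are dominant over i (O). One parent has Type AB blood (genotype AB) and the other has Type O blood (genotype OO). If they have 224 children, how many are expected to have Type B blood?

Cross: AB × OO
Possible offspring genotypes: 2 AO, 2 BO
Blood type counts: 2 Type A, 2 Type B
Probability of Type B: 2/4 = 1/2
Expected count = 1/2 × 224 = 112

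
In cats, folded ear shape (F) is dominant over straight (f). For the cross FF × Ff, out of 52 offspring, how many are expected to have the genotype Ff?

Punnett square for FF × Ff:
Offspring genotypes: 2 FF, 2 Ff
Total offspring: 4
Count with target: 2
Probability: 2/4 = 1/2
Expected count = 1/2 × 52 = 26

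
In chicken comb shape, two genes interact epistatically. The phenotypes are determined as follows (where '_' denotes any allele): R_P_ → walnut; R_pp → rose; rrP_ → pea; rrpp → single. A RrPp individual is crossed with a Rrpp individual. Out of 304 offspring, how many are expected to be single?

Cross: RrPp × Rrpp — consider each gene separately:
R gene: Rr × Rr → 1 RR, 2 Rr, 1 rr → 3 R_ : 1 rr (out of 4)
P gene: Pp × pp → 2 Pp, 2 pp → 2 P_ : 2 pp (out of 4)
Genotype classes (out of 4 × 4 = 16): R_P_ = 3×2 = 6; R_pp = 3×2 = 6; rrP_ = 1×2 = 2; rrpp = 1×2 = 2
Apply the phenotype rules: R_P_ (6) → walnut; R_pp (6) → rose; rrP_ (2) → pea; rrpp (2) → single
Phenotype counts (out of 16): 6 walnut, 6 rose, 2 pea, 2 single
single: 2 out of 16 → fraction 1/8
Expected count = 1/8 × 304 = 38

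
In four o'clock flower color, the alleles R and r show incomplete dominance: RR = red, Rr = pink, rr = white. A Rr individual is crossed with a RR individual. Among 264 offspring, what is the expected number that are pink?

Punnett square for Rr × RR:
Offspring genotypes: 2 RR, 2 Rr
Phenotype counts: 2 red, 2 pink
pink: 2 out of 4 → fraction 1/2
Expected count = 1/2 × 264 = 132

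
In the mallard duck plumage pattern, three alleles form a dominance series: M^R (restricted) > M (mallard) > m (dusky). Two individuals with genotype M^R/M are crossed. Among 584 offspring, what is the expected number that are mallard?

Cross: M^R/M × M^R/M
Allele dominance: M^R > M > m
Offspring genotypes: 1 M^R/M^R, 2 M^R/M, 1 M/M
Phenotype counts: 3 restricted, 1 mallard
mallard: 1 out of 4 → fraction 1/4
Expected count = 1/4 × 584 = 146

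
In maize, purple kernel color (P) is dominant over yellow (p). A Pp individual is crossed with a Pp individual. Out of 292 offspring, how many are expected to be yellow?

Punnett square for Pp × Pp:
Offspring genotypes: 1 PP, 2 Pp, 1 pp
purple: 3, yellow: 1
yellow: 1 out of 4 → fraction 1/4
Expected count = 1/4 × 292 = 73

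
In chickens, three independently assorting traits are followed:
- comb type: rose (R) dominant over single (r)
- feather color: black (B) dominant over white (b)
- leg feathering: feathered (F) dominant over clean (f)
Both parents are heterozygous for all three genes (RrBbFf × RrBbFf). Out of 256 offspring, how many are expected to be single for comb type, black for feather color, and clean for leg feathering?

Trihybrid cross: RrBbFf × RrBbFf
Each trait segregates independently with a 3:1 phenotypic ratio, so each gene contributes 3/4 (dominant) or 1/4 (recessive).
Target: single (comb type), black (feather color), clean (leg feathering)
Probability = product of independent per-trait probabilities
= 1/4 × 3/4 × 1/4 = 3/64
Expected count = 3/64 × 256 = 12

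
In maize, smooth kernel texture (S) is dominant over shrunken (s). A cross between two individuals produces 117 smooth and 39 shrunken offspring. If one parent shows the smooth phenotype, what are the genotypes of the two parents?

Observed offspring: 117 smooth, 39 shrunken
The observed ratio simplifies to 3:1. Shrunken (ss) offspring appear, so each parent must contribute one s allele. The parent stated to show smooth carries S, so it is Ss. The other parent is then either Ss or ss: Ss × ss would give a 1:1 split, whereas Ss × Ss gives 3:1 — matching the data. So both parents are heterozygous (Ss × Ss).
Parent genotypes: Ss × Ss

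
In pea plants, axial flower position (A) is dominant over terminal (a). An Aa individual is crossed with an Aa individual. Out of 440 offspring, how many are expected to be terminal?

Punnett square for Aa × Aa:
Offspring genotypes: 1 AA, 2 Aa, 1 aa
axial: 3, terminal: 1
terminal: 1 out of 4 → fraction 1/4
Expected count = 1/4 × 440 = 110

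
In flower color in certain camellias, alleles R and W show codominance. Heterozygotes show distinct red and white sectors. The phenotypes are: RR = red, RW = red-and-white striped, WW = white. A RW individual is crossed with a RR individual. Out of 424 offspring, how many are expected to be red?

Punnett square for RW × RR:
Offspring genotypes: 2 RR, 2 RW
Phenotype counts: 2 red, 2 red-and-white striped
red: 2 out of 4 → fraction 1/2
Expected count = 1/2 × 424 = 212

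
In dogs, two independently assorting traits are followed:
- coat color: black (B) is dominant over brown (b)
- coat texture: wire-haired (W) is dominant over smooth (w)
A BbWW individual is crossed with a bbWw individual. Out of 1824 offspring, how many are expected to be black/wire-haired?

Dihybrid cross BbWW × bbWw — consider each gene separately:
coat color: Bb × bb → 2 Bb, 2 bb → 2 B_ : 2 bb (out of 4)
coat texture: WW × Ww → 2 WW, 2 Ww → 4 W_ (out of 4)
Combine (counts out of 4 × 4 = 16): black/wire-haired (B_W_) = 2×4 = 8; brown/wire-haired (bbW_) = 2×4 = 8
Phenotype counts (out of 16): 8 black/wire-haired, 8 brown/wire-haired
black/wire-haired: 8 out of 16 → fraction 1/2
Expected count = 1/2 × 1824 = 912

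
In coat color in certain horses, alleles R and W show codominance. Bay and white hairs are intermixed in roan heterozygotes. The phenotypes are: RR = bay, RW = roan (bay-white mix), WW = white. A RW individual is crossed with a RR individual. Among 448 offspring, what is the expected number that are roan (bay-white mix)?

Punnett square for RW × RR:
Offspring genotypes: 2 RR, 2 RW
Phenotype counts: 2 bay, 2 roan (bay-white mix)
roan (bay-white mix): 2 out of 4 → fraction 1/2
Expected count = 1/2 × 448 = 224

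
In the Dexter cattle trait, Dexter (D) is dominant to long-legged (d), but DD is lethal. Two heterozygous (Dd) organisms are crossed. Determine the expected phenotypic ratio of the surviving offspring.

Cross: Dd × Dd
Punnett square offspring (before lethality): 1 DD, 2 Dd, 1 dd
The DD genotype is lethal (embryos die); surviving offspring: 2 Dd, 1 dd
Ratio: 2 Dexter (short-legged) : 1 long-legged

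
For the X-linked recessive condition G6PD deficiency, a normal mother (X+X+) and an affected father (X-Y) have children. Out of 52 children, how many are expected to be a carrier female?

Cross: X+X+ × X-Y
Offspring: 2 X+X-, 2 X+Y
Probability of a carrier female: 2/4 = 1/2
Expected count = 1/2 × 52 = 26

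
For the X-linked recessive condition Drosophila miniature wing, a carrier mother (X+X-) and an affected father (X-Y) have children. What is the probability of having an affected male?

Cross: X+X- × X-Y
Offspring: 1 X+X-, 1 X+Y, 1 X-X-, 1 X-Y
Probability of an affected male: 1/4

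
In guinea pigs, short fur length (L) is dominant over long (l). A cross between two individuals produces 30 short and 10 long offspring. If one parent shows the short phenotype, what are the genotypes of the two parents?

Observed offspring: 30 short, 10 long
The observed ratio simplifies to 3:1. Long (ll) offspring appear, so each parent must contribute one l allele. The parent stated to show short carries L, so it is Ll. The other parent is then either Ll or ll: Ll × ll would give a 1:1 split, whereas Ll × Ll gives 3:1 — matching the data. So both parents are heterozygous (Ll × Ll).
Parent genotypes: Ll × Ll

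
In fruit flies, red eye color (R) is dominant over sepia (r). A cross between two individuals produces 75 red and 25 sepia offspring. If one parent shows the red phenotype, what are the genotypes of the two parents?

Observed offspring: 75 red, 25 sepia
The observed ratio simplifies to 3:1. Sepia (rr) offspring appear, so each parent must contribute one r allele. The parent stated to show red carries R, so it is Rr. The other parent is then either Rr or rr: Rr × rr would give a 1:1 split, whereas Rr × Rr gives 3:1 — matching the data. So both parents are heterozygous (Rr × Rr).
Parent genotypes: Rr × Rr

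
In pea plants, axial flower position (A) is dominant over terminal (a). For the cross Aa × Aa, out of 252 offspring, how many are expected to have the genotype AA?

Punnett square for Aa × Aa:
Offspring genotypes: 1 AA, 2 Aa, 1 aa
Total offspring: 4
Count with target: 1
Probability: 1/4
Expected count = 1/4 × 252 = 63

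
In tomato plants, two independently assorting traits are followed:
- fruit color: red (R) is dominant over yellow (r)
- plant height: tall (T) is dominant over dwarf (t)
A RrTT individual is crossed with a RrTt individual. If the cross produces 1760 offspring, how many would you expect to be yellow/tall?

Dihybrid cross RrTT × RrTt — consider each gene separately:
fruit color: Rr × Rr → 1 RR, 2 Rr, 1 rr → 3 R_ : 1 rr (out of 4)
plant height: TT × Tt → 2 TT, 2 Tt → 4 T_ (out of 4)
Combine (counts out of 4 × 4 = 16): red/tall (R_T_) = 3×4 = 12; yellow/tall (rrT_) = 1×4 = 4
Phenotype counts (out of 16): 12 red/tall, 4 yellow/tall
yellow/tall: 4 out of 16 → fraction 1/4
Expected count = 1/4 × 1760 = 440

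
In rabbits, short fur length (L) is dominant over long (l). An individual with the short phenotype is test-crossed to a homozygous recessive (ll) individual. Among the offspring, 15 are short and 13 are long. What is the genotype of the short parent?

Test cross: ? × ll
Offspring: 15 short, 13 long — approximately 1:1.
A 1:1 ratio in a test cross indicates the unknown parent is heterozygous (Ll).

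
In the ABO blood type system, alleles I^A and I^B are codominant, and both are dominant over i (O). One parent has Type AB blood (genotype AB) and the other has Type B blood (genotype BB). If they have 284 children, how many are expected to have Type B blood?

Cross: AB × BB
Possible offspring genotypes: 2 AB, 2 BB
Blood type counts: 2 Type AB, 2 Type B
Probability of Type B: 2/4 = 1/2
Expected count = 1/2 × 284 = 142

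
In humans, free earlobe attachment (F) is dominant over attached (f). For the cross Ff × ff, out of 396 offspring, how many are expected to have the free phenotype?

Punnett square for Ff × ff:
Offspring genotypes: 2 Ff, 2 ff
Total offspring: 4
Count with target: 2
Probability: 2/4 = 1/2
Expected count = 1/2 × 396 = 198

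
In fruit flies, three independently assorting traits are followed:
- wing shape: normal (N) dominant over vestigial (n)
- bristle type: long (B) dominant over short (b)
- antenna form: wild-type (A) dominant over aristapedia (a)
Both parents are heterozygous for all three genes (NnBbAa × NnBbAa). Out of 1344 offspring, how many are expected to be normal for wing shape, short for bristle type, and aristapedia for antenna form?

Trihybrid cross: NnBbAa × NnBbAa
Each trait segregates independently with a 3:1 phenotypic ratio, so each gene contributes 3/4 (dominant) or 1/4 (recessive).
Target: normal (wing shape), short (bristle type), aristapedia (antenna form)
Probability = product of independent per-trait probabilities
= 3/4 × 1/4 × 1/4 = 3/64
Expected count = 3/64 × 1344 = 63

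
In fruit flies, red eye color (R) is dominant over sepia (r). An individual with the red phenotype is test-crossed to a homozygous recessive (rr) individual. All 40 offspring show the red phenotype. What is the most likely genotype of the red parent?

Test cross: ? × rr
All offspring are red.
If the unknown parent were heterozygous (Rr), about half of 40 offspring would be sepia; none are. The unknown parent is most likely homozygous dominant (RR).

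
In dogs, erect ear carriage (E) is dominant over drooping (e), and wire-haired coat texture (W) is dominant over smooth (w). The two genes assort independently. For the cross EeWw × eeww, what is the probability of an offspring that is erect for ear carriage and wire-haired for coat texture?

Dihybrid cross EeWw × eeww — consider each gene separately:
ear carriage: Ee × ee → 2 Ee, 2 ee → 2 E_ : 2 ee (out of 4)
coat texture: Ww × ww → 2 Ww, 2 ww → 2 W_ : 2 ww (out of 4)
Looking for: erect (E_) and wire-haired (W_)
P(erect) = 2/4, P(wire-haired) = 2/4
P(both) = 2/4 × 2/4 = 4/16 = 1/4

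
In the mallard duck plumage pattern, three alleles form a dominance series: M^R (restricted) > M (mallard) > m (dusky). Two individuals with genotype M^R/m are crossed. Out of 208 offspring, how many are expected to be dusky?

Cross: M^R/m × M^R/m
Allele dominance: M^R > M > m
Offspring genotypes: 1 M^R/M^R, 2 M^R/m, 1 m/m
Phenotype counts: 3 restricted, 1 dusky
dusky: 1 out of 4 → fraction 1/4
Expected count = 1/4 × 208 = 52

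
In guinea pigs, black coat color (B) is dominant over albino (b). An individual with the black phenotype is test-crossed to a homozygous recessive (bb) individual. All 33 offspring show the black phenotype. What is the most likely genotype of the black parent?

Test cross: ? × bb
All offspring are black.
If the unknown parent were heterozygous (Bb), about half of 33 offspring would be albino; none are. The unknown parent is most likely homozygous dominant (BB).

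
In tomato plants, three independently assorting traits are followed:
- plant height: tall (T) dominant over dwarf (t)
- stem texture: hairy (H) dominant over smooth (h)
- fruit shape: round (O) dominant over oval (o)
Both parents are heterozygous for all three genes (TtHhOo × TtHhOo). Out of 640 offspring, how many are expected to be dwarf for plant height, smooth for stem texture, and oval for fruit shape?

Trihybrid cross: TtHhOo × TtHhOo
Each trait segregates independently with a 3:1 phenotypic ratio, so each gene contributes 3/4 (dominant) or 1/4 (recessive).
Target: dwarf (plant height), smooth (stem texture), oval (fruit shape)
Probability = product of independent per-trait probabilities
= 1/4 × 1/4 × 1/4 = 1/64
Expected count = 1/64 × 640 = 10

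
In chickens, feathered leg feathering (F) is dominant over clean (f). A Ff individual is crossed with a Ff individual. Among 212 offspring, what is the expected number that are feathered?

Punnett square for Ff × Ff:
Offspring genotypes: 1 FF, 2 Ff, 1 ff
feathered: 3, clean: 1
feathered: 3 out of 4 → fraction 3/4
Expected count = 3/4 × 212 = 159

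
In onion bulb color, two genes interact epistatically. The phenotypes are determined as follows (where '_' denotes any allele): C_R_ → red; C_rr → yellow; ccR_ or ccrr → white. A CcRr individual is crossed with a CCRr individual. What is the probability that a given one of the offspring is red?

Cross: CcRr × CCRr — consider each gene separately:
C gene: Cc × CC → 2 CC, 2 Cc → 4 C_ (out of 4)
R gene: Rr × Rr → 1 RR, 2 Rr, 1 rr → 3 R_ : 1 rr (out of 4)
Genotype classes (out of 4 × 4 = 16): C_R_ = 4×3 = 12; C_rr = 4×1 = 4
Apply the phenotype rules: C_R_ (12) → red; C_rr (4) → yellow
Phenotype counts (out of 16): 12 red, 4 yellow
red: 12 out of 16
Probability: 12/16 = 3/4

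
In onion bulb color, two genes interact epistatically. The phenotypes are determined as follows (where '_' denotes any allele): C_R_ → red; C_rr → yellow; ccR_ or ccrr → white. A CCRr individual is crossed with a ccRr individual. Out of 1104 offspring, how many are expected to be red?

Cross: CCRr × ccRr — consider each gene separately:
C gene: CC × cc → 4 Cc → 4 C_ (out of 4)
R gene: Rr × Rr → 1 RR, 2 Rr, 1 rr → 3 R_ : 1 rr (out of 4)
Genotype classes (out of 4 × 4 = 16): C_R_ = 4×3 = 12; C_rr = 4×1 = 4
Apply the phenotype rules: C_R_ (12) → red; C_rr (4) → yellow
Phenotype counts (out of 16): 12 red, 4 yellow
red: 12 out of 16 → fraction 3/4
Expected count = 3/4 × 1104 = 828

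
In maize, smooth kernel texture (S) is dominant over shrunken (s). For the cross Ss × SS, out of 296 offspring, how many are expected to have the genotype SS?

Punnett square for Ss × SS:
Offspring genotypes: 2 SS, 2 Ss
Total offspring: 4
Count with target: 2
Probability: 2/4 = 1/2
Expected count = 1/2 × 296 = 148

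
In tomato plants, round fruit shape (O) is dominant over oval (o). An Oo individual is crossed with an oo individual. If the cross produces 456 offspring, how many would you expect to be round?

Punnett square for Oo × oo:
Offspring genotypes: 2 Oo, 2 oo
round: 2, oval: 2
round: 2 out of 4 → fraction 1/2
Expected count = 1/2 × 456 = 228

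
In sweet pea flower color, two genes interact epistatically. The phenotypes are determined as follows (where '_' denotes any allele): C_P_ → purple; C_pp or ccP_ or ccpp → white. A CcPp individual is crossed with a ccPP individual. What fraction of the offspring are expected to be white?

Cross: CcPp × ccPP — consider each gene separately:
C gene: Cc × cc → 2 Cc, 2 cc → 2 C_ : 2 cc (out of 4)
P gene: Pp × PP → 2 PP, 2 Pp → 4 P_ (out of 4)
Genotype classes (out of 4 × 4 = 16): C_P_ = 2×4 = 8; ccP_ = 2×4 = 8
Apply the phenotype rules: C_P_ (8) → purple; ccP_ (8) → white
Phenotype counts (out of 16): 8 purple, 8 white
white: 8 out of 16
Probability: 8/16 = 1/2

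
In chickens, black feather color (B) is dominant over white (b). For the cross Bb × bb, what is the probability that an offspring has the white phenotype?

Punnett square for Bb × bb:
Offspring genotypes: 2 Bb, 2 bb
Total offspring: 4
Count with target: 2
Probability: 2/4 = 1/2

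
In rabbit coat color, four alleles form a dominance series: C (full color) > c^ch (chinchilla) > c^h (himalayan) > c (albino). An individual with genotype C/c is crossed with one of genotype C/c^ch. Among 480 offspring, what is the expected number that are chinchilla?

Cross: C/c × C/c^ch
Allele dominance: C > c^ch > c^h > c
Offspring genotypes: 1 C/C, 1 C/c^ch, 1 C/c, 1 c^ch/c
Phenotype counts: 3 full color, 1 chinchilla
chinchilla: 1 out of 4 → fraction 1/4
Expected count = 1/4 × 480 = 120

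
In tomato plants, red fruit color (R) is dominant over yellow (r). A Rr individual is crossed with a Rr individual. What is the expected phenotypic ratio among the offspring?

Punnett square for Rr × Rr:
Offspring genotypes: 1 RR, 2 Rr, 1 rr
red: 3, yellow: 1
Ratio: 3:1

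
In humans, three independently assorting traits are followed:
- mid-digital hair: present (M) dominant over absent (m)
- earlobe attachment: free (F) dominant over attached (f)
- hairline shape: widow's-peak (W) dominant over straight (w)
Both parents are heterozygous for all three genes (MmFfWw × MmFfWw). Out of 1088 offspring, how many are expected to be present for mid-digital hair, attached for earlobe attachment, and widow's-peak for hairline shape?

Trihybrid cross: MmFfWw × MmFfWw
Each trait segregates independently with a 3:1 phenotypic ratio, so each gene contributes 3/4 (dominant) or 1/4 (recessive).
Target: present (mid-digital hair), attached (earlobe attachment), widow's-peak (hairline shape)
Probability = product of independent per-trait probabilities
= 3/4 × 1/4 × 3/4 = 9/64
Expected count = 9/64 × 1088 = 153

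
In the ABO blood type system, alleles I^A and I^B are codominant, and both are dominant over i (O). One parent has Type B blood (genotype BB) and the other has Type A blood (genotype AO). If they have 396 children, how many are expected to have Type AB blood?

Cross: BB × AO
Possible offspring genotypes: 2 AB, 2 BO
Blood type counts: 2 Type AB, 2 Type B
Probability of Type AB: 2/4 = 1/2
Expected count = 1/2 × 396 = 198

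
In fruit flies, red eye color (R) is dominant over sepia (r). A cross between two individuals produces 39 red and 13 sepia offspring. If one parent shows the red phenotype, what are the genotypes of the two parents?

Observed offspring: 39 red, 13 sepia
The observed ratio simplifies to 3:1. Sepia (rr) offspring appear, so each parent must contribute one r allele. The parent stated to show red carries R, so it is Rr. The other parent is then either Rr or rr: Rr × rr would give a 1:1 split, whereas Rr × Rr gives 3:1 — matching the data. So both parents are heterozygous (Rr × Rr).
Parent genotypes: Rr × Rr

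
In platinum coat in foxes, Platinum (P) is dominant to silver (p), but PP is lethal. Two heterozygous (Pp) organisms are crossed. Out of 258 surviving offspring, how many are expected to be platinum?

Cross: Pp × Pp
Punnett square offspring (before lethality): 1 PP, 2 Pp, 1 pp
The PP genotype is lethal (embryos die); surviving offspring: 2 Pp, 1 pp
platinum: 2 out of 3 → fraction 2/3
Expected count = 2/3 × 258 = 172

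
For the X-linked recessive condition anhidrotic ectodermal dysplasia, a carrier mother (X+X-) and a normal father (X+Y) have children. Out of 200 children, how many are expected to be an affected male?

Cross: X+X- × X+Y
Offspring: 1 X+X+, 1 X+Y, 1 X+X-, 1 X-Y
Probability of an affected male: 1/4
Expected count = 1/4 × 200 = 50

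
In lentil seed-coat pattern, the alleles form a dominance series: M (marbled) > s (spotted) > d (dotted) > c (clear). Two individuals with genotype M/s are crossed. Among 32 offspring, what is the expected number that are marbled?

Cross: M/s × M/s
Allele dominance: M > s > d > c
Offspring genotypes: 1 M/M, 2 M/s, 1 s/s
Phenotype counts: 3 marbled, 1 spotted
marbled: 3 out of 4 → fraction 3/4
Expected count = 3/4 × 32 = 24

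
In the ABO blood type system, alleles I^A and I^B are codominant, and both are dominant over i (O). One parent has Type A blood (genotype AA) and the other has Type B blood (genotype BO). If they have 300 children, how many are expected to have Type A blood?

Cross: AA × BO
Possible offspring genotypes: 2 AB, 2 AO
Blood type counts: 2 Type AB, 2 Type A
Probability of Type A: 2/4 = 1/2
Expected count = 1/2 × 300 = 150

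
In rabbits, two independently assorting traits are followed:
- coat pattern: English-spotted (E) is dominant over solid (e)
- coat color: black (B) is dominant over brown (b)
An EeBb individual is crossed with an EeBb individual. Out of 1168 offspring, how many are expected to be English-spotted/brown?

Dihybrid cross EeBb × EeBb — consider each gene separately:
coat pattern: Ee × Ee → 1 EE, 2 Ee, 1 ee → 3 E_ : 1 ee (out of 4)
coat color: Bb × Bb → 1 BB, 2 Bb, 1 bb → 3 B_ : 1 bb (out of 4)
Combine (counts out of 4 × 4 = 16): English-spotted/black (E_B_) = 3×3 = 9; English-spotted/brown (E_bb) = 3×1 = 3; solid/black (eeB_) = 1×3 = 3; solid/brown (eebb) = 1×1 = 1
Phenotype counts (out of 16): 9 English-spotted/black, 3 English-spotted/brown, 3 solid/black, 1 solid/brown
English-spotted/brown: 3 out of 16 → fraction 3/16
Expected count = 3/16 × 1168 = 219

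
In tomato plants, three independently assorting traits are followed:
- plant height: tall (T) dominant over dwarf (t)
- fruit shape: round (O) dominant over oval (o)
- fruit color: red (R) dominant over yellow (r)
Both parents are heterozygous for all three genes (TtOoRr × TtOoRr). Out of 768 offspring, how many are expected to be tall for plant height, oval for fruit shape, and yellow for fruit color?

Trihybrid cross: TtOoRr × TtOoRr
Each trait segregates independently with a 3:1 phenotypic ratio, so each gene contributes 3/4 (dominant) or 1/4 (recessive).
Target: tall (plant height), oval (fruit shape), yellow (fruit color)
Probability = product of independent per-trait probabilities
= 3/4 × 1/4 × 1/4 = 3/64
Expected count = 3/64 × 768 = 36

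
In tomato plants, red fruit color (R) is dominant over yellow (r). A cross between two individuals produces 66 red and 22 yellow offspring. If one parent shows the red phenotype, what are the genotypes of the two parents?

Observed offspring: 66 red, 22 yellow
The observed ratio simplifies to 3:1. Yellow (rr) offspring appear, so each parent must contribute one r allele. The parent stated to show red carries R, so it is Rr. The other parent is then either Rr or rr: Rr × rr would give a 1:1 split, whereas Rr × Rr gives 3:1 — matching the data. So both parents are heterozygous (Rr × Rr).
Parent genotypes: Rr × Rr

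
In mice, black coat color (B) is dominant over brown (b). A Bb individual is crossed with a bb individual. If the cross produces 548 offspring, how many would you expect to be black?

Punnett square for Bb × bb:
Offspring genotypes: 2 Bb, 2 bb
black: 2, brown: 2
black: 2 out of 4 → fraction 1/2
Expected count = 1/2 × 548 = 274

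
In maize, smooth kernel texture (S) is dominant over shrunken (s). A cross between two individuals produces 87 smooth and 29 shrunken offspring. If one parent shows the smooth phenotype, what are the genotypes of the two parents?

Observed offspring: 87 smooth, 29 shrunken
The observed ratio simplifies to 3:1. Shrunken (ss) offspring appear, so each parent must contribute one s allele. The parent stated to show smooth carries S, so it is Ss. The other parent is then either Ss or ss: Ss × ss would give a 1:1 split, whereas Ss × Ss gives 3:1 — matching the data. So both parents are heterozygous (Ss × Ss).
Parent genotypes: Ss × Ss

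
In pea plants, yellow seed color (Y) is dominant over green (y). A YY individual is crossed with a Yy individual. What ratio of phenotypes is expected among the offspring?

Punnett square for YY × Yy:
Offspring genotypes: 2 YY, 2 Yy
yellow: 4, green: 0
Ratio: all yellow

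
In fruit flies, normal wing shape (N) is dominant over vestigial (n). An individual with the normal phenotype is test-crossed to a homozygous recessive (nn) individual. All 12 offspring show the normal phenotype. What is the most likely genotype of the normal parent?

Test cross: ? × nn
All offspring are normal.
If the unknown parent were heterozygous (Nn), about half of 12 offspring would be vestigial; none are. The unknown parent is most likely homozygous dominant (NN).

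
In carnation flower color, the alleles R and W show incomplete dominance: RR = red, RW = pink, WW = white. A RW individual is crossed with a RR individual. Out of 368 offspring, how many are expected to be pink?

Punnett square for RW × RR:
Offspring genotypes: 2 RR, 2 RW
Phenotype counts: 2 red, 2 pink
pink: 2 out of 4 → fraction 1/2
Expected count = 1/2 × 368 = 184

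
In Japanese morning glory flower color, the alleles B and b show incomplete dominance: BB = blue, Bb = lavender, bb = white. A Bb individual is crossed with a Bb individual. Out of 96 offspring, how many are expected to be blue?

Punnett square for Bb × Bb:
Offspring genotypes: 1 BB, 2 Bb, 1 bb
Phenotype counts: 1 blue, 2 lavender, 1 white
blue: 1 out of 4 → fraction 1/4
Expected count = 1/4 × 96 = 24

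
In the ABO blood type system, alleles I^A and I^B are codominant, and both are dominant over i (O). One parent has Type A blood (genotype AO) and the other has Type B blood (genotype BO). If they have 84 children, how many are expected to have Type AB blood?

Cross: AO × BO
Possible offspring genotypes: 1 AB, 1 AO, 1 BO, 1 OO
Blood type counts: 1 Type AB, 1 Type A, 1 Type B, 1 Type O
Probability of Type AB: 1/4
Expected count = 1/4 × 84 = 21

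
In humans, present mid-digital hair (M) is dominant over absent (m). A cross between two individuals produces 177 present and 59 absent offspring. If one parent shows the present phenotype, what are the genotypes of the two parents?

Observed offspring: 177 present, 59 absent
The observed ratio simplifies to 3:1. Absent (mm) offspring appear, so each parent must contribute one m allele. The parent stated to show present carries M, so it is Mm. The other parent is then either Mm or mm: Mm × mm would give a 1:1 split, whereas Mm × Mm gives 3:1 — matching the data. So both parents are heterozygous (Mm × Mm).
Parent genotypes: Mm × Mm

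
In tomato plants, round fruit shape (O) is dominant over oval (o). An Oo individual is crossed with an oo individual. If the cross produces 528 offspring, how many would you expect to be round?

Punnett square for Oo × oo:
Offspring genotypes: 2 Oo, 2 oo
round: 2, oval: 2
round: 2 out of 4 → fraction 1/2
Expected count = 1/2 × 528 = 264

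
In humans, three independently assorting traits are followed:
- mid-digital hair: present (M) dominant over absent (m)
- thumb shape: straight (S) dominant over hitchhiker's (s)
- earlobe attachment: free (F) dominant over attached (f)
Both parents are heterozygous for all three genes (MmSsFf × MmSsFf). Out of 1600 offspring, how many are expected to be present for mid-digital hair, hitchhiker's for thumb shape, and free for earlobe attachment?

Trihybrid cross: MmSsFf × MmSsFf
Each trait segregates independently with a 3:1 phenotypic ratio, so each gene contributes 3/4 (dominant) or 1/4 (recessive).
Target: present (mid-digital hair), hitchhiker's (thumb shape), free (earlobe attachment)
Probability = product of independent per-trait probabilities
= 3/4 × 1/4 × 3/4 = 9/64
Expected count = 9/64 × 1600 = 225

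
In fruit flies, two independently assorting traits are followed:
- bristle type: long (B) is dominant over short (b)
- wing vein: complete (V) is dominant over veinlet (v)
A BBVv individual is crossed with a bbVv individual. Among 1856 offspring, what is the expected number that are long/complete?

Dihybrid cross BBVv × bbVv — consider each gene separately:
bristle type: BB × bb → 4 Bb → 4 B_ (out of 4)
wing vein: Vv × Vv → 1 VV, 2 Vv, 1 vv → 3 V_ : 1 vv (out of 4)
Combine (counts out of 4 × 4 = 16): long/complete (B_V_) = 4×3 = 12; long/veinlet (B_vv) = 4×1 = 4
Phenotype counts (out of 16): 12 long/complete, 4 long/veinlet
long/complete: 12 out of 16 → fraction 3/4
Expected count = 3/4 × 1856 = 1392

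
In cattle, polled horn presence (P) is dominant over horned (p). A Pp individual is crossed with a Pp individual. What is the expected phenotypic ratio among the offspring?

Punnett square for Pp × Pp:
Offspring genotypes: 1 PP, 2 Pp, 1 pp
polled: 3, horned: 1
Ratio: 3:1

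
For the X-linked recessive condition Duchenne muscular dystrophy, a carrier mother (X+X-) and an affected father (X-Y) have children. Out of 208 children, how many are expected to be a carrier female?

Cross: X+X- × X-Y
Offspring: 1 X+X-, 1 X+Y, 1 X-X-, 1 X-Y
Probability of a carrier female: 1/4
Expected count = 1/4 × 208 = 52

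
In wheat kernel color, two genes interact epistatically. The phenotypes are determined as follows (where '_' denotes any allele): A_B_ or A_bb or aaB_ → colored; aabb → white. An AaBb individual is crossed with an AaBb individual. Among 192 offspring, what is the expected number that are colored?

Cross: AaBb × AaBb — consider each gene separately:
A gene: Aa × Aa → 1 AA, 2 Aa, 1 aa → 3 A_ : 1 aa (out of 4)
B gene: Bb × Bb → 1 BB, 2 Bb, 1 bb → 3 B_ : 1 bb (out of 4)
Genotype classes (out of 4 × 4 = 16): A_B_ = 3×3 = 9; A_bb = 3×1 = 3; aaB_ = 1×3 = 3; aabb = 1×1 = 1
Apply the phenotype rules: A_B_ (9) + A_bb (3) + aaB_ (3) → colored; aabb (1) → white
Phenotype counts (out of 16): 15 colored, 1 white
colored: 15 out of 16 → fraction 15/16
Expected count = 15/16 × 192 = 180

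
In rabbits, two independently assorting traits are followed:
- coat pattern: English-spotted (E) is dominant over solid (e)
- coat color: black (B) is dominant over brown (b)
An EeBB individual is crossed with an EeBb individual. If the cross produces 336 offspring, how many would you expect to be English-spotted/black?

Dihybrid cross EeBB × EeBb — consider each gene separately:
coat pattern: Ee × Ee → 1 EE, 2 Ee, 1 ee → 3 E_ : 1 ee (out of 4)
coat color: BB × Bb → 2 BB, 2 Bb → 4 B_ (out of 4)
Combine (counts out of 4 × 4 = 16): English-spotted/black (E_B_) = 3×4 = 12; solid/black (eeB_) = 1×4 = 4
Phenotype counts (out of 16): 12 English-spotted/black, 4 solid/black
English-spotted/black: 12 out of 16 → fraction 3/4
Expected count = 3/4 × 336 = 252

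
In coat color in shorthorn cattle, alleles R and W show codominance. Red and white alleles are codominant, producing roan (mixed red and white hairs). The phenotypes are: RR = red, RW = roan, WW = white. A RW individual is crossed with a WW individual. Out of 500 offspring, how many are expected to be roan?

Punnett square for RW × WW:
Offspring genotypes: 2 RW, 2 WW
Phenotype counts: 2 roan, 2 white
roan: 2 out of 4 → fraction 1/2
Expected count = 1/2 × 500 = 250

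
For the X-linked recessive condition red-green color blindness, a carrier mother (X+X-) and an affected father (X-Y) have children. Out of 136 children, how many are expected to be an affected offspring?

Cross: X+X- × X-Y
Offspring: 1 X+X-, 1 X+Y, 1 X-X-, 1 X-Y
Probability of an affected offspring: 2/4 = 1/2
Expected count = 1/2 × 136 = 68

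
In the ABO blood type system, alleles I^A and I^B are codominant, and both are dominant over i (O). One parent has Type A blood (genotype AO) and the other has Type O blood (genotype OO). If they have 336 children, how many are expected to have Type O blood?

Cross: AO × OO
Possible offspring genotypes: 2 AO, 2 OO
Blood type counts: 2 Type A, 2 Type O
Probability of Type O: 2/4 = 1/2
Expected count = 1/2 × 336 = 168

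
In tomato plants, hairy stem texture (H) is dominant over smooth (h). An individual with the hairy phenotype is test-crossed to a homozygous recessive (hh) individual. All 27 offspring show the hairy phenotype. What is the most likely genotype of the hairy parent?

Test cross: ? × hh
All offspring are hairy.
If the unknown parent were heterozygous (Hh), about half of 27 offspring would be smooth; none are. The unknown parent is most likely homozygous dominant (HH).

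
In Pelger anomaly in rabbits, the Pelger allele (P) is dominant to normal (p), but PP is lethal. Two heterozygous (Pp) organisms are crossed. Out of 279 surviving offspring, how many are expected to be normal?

Cross: Pp × Pp
Punnett square offspring (before lethality): 1 PP, 2 Pp, 1 pp
The PP genotype is lethal (embryos die); surviving offspring: 2 Pp, 1 pp
normal: 1 out of 3 → fraction 1/3
Expected count = 1/3 × 279 = 93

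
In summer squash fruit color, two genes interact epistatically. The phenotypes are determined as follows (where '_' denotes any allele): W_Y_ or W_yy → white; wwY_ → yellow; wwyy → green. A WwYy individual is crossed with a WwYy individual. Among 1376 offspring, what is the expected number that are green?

Cross: WwYy × WwYy — consider each gene separately:
W gene: Ww × Ww → 1 WW, 2 Ww, 1 ww → 3 W_ : 1 ww (out of 4)
Y gene: Yy × Yy → 1 YY, 2 Yy, 1 yy → 3 Y_ : 1 yy (out of 4)
Genotype classes (out of 4 × 4 = 16): W_Y_ = 3×3 = 9; W_yy = 3×1 = 3; wwY_ = 1×3 = 3; wwyy = 1×1 = 1
Apply the phenotype rules: W_Y_ (9) + W_yy (3) → white; wwY_ (3) → yellow; wwyy (1) → green
Phenotype counts (out of 16): 12 white, 3 yellow, 1 green
green: 1 out of 16 → fraction 1/16
Expected count = 1/16 × 1376 = 86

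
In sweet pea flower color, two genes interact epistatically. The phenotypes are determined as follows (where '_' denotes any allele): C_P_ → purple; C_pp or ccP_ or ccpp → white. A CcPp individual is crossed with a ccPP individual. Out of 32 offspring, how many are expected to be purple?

Cross: CcPp × ccPP — consider each gene separately:
C gene: Cc × cc → 2 Cc, 2 cc → 2 C_ : 2 cc (out of 4)
P gene: Pp × PP → 2 PP, 2 Pp → 4 P_ (out of 4)
Genotype classes (out of 4 × 4 = 16): C_P_ = 2×4 = 8; ccP_ = 2×4 = 8
Apply the phenotype rules: C_P_ (8) → purple; ccP_ (8) → white
Phenotype counts (out of 16): 8 purple, 8 white
purple: 8 out of 16 → fraction 1/2
Expected count = 1/2 × 32 = 16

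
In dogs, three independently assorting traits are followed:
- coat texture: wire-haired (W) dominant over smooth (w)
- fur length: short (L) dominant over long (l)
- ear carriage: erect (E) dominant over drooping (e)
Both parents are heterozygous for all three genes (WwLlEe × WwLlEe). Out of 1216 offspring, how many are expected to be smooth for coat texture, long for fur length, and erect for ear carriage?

Trihybrid cross: WwLlEe × WwLlEe
Each trait segregates independently with a 3:1 phenotypic ratio, so each gene contributes 3/4 (dominant) or 1/4 (recessive).
Target: smooth (coat texture), long (fur length), erect (ear carriage)
Probability = product of independent per-trait probabilities
= 1/4 × 1/4 × 3/4 = 3/64
Expected count = 3/64 × 1216 = 57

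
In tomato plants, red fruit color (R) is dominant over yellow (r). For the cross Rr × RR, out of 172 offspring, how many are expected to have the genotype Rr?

Punnett square for Rr × RR:
Offspring genotypes: 2 RR, 2 Rr
Total offspring: 4
Count with target: 2
Probability: 2/4 = 1/2
Expected count = 1/2 × 172 = 86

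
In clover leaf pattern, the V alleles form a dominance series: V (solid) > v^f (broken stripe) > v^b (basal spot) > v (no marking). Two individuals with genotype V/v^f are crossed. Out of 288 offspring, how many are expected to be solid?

Cross: V/v^f × V/v^f
Allele dominance: V > v^f > v^b > v
Offspring genotypes: 1 V/V, 2 V/v^f, 1 v^f/v^f
Phenotype counts: 3 solid, 1 broken stripe
solid: 3 out of 4 → fraction 3/4
Expected count = 3/4 × 288 = 216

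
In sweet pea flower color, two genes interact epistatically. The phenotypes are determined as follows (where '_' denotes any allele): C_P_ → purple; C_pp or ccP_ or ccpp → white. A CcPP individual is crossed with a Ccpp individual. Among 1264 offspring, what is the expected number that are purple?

Cross: CcPP × Ccpp — consider each gene separately:
C gene: Cc × Cc → 1 CC, 2 Cc, 1 cc → 3 C_ : 1 cc (out of 4)
P gene: PP × pp → 4 Pp → 4 P_ (out of 4)
Genotype classes (out of 4 × 4 = 16): C_P_ = 3×4 = 12; ccP_ = 1×4 = 4
Apply the phenotype rules: C_P_ (12) → purple; ccP_ (4) → white
Phenotype counts (out of 16): 12 purple, 4 white
purple: 12 out of 16 → fraction 3/4
Expected count = 3/4 × 1264 = 948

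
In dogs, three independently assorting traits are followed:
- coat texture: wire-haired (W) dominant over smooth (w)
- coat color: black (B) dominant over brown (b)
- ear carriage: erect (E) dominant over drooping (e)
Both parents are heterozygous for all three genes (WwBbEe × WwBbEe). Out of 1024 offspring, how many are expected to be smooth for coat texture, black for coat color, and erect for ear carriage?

Trihybrid cross: WwBbEe × WwBbEe
Each trait segregates independently with a 3:1 phenotypic ratio, so each gene contributes 3/4 (dominant) or 1/4 (recessive).
Target: smooth (coat texture), black (coat color), erect (ear carriage)
Probability = product of independent per-trait probabilities
= 1/4 × 3/4 × 3/4 = 9/64
Expected count = 9/64 × 1024 = 144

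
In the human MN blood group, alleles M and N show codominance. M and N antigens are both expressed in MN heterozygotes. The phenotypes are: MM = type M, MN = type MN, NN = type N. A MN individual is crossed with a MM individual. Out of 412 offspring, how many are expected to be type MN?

Punnett square for MN × MM:
Offspring genotypes: 2 MM, 2 MN
Phenotype counts: 2 type M, 2 type MN
type MN: 2 out of 4 → fraction 1/2
Expected count = 1/2 × 412 = 206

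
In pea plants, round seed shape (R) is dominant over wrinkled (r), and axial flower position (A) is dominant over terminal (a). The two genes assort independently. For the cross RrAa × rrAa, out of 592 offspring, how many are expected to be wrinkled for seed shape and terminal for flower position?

Dihybrid cross RrAa × rrAa — consider each gene separately:
seed shape: Rr × rr → 2 Rr, 2 rr → 2 R_ : 2 rr (out of 4)
flower position: Aa × Aa → 1 AA, 2 Aa, 1 aa → 3 A_ : 1 aa (out of 4)
Looking for: wrinkled (rr) and terminal (aa)
P(wrinkled) = 2/4, P(terminal) = 1/4
P(both) = 2/4 × 1/4 = 2/16 = 1/8
Expected count = 1/8 × 592 = 74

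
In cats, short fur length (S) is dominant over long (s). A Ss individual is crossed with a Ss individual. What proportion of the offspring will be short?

Punnett square for Ss × Ss:
Offspring genotypes: 1 SS, 2 Ss, 1 ss
short: 3, long: 1
short: 3 out of 4
Probability: 3/4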